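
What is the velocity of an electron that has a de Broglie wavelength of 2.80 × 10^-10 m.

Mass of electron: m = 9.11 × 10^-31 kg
2.60 × 10^6 m/s

From the de Broglie relation λ = h/(mv), we solve for v:

v = h/(mλ)
v = (6.626 × 10^-34 J·s) / (9.11 × 10^-31 kg × 2.80 × 10^-10 m)
v = 2.60 × 10^6 m/s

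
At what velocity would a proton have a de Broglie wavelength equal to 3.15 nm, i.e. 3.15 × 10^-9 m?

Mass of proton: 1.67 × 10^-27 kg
1.26 × 10^2 m/s

From λ = h/(mv), solve for v:

v = h/(mλ)
v = (6.626 × 10^-34 J·s) / (1.67 × 10^-27 kg × 3.15 × 10^-9 m)
v = 1.26 × 10^2 m/s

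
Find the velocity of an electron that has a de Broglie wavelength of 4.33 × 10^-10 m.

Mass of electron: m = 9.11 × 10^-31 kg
1.68 × 10^6 m/s

From the de Broglie relation λ = h/(mv), we solve for v:

v = h/(mλ)
v = (6.626 × 10^-34 J·s) / (9.11 × 10^-31 kg × 4.33 × 10^-10 m)
v = 1.68 × 10^6 m/s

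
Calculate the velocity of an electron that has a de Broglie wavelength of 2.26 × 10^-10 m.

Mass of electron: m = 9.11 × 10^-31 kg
3.22 × 10^6 m/s

From the de Broglie relation λ = h/(mv), we solve for v:

v = h/(mλ)
v = (6.626 × 10^-34 J·s) / (9.11 × 10^-31 kg × 2.26 × 10^-10 m)
v = 3.22 × 10^6 m/s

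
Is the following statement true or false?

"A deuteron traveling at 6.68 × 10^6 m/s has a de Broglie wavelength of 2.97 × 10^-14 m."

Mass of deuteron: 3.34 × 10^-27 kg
True

The claim is correct.

Using λ = h/(mv):
λ = (6.626 × 10^-34 J·s) / (3.34 × 10^-27 kg × 6.68 × 10^6 m/s)
λ = 2.97 × 10^-14 m

This matches the claimed value.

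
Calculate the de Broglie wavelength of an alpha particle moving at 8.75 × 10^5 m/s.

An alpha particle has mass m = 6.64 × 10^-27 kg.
1.14 × 10^-13 m

Using the de Broglie relation λ = h/(mv):

λ = h/(mv)
λ = (6.626 × 10^-34 J·s) / (6.64 × 10^-27 kg × 8.75 × 10^5 m/s)
λ = 1.14 × 10^-13 m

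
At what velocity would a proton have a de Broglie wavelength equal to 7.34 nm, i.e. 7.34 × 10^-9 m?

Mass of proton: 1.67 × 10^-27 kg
5.41 × 10^1 m/s

From λ = h/(mv), solve for v:

v = h/(mλ)
v = (6.626 × 10^-34 J·s) / (1.67 × 10^-27 kg × 7.34 × 10^-9 m)
v = 5.41 × 10^1 m/s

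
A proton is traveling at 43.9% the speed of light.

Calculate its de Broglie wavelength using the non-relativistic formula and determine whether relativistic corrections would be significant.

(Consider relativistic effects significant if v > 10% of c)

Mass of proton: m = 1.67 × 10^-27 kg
Yes, relativistic corrections are needed.

Using the non-relativistic de Broglie formula λ = h/(mv):

v = 43.9% × c = 1.316 × 10^8 m/s

λ = h/(mv)
λ = (6.626 × 10^-34 J·s) / (1.67 × 10^-27 kg × 1.316 × 10^8 m/s)
λ = 3.01 × 10^-15 m

Since v = 43.9% of c > 10% of c, relativistic corrections ARE significant and the actual wavelength would differ from this non-relativistic estimate.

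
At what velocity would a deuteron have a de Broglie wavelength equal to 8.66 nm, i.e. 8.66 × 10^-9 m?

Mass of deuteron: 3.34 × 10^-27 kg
2.29 × 10^1 m/s

From λ = h/(mv), solve for v:

v = h/(mλ)
v = (6.626 × 10^-34 J·s) / (3.34 × 10^-27 kg × 8.66 × 10^-9 m)
v = 2.29 × 10^1 m/s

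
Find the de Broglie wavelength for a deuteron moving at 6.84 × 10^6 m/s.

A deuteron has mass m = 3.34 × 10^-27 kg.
2.90 × 10^-14 m

Using the de Broglie relation λ = h/(mv):

λ = h/(mv)
λ = (6.626 × 10^-34 J·s) / (3.34 × 10^-27 kg × 6.84 × 10^6 m/s)
λ = 2.90 × 10^-14 m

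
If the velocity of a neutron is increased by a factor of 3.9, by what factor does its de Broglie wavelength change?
The wavelength decreases by a factor of 3.9.

From λ = h/(mv), the wavelength is inversely proportional to velocity:

λ ∝ 1/v

If v → 3.9v, then λ → λ/3.9

When velocity is increased by a factor of 3.9, the wavelength decreases by a factor of 3.9.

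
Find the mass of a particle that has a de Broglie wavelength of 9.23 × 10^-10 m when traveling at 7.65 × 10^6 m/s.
9.38 × 10^-32 kg

From the de Broglie relation λ = h/(mv), we solve for m:

m = h/(λv)
m = (6.626 × 10^-34 J·s) / (9.23 × 10^-10 m × 7.65 × 10^6 m/s)
m = 9.38 × 10^-32 kg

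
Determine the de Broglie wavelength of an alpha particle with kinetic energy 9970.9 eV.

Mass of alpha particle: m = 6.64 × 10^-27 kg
1.44 × 10^-13 m

Using λ = h/√(2mKE):

First convert KE to Joules: KE = 9970.9 eV = 1.598 × 10^-15 J

λ = h/√(2mKE)
λ = (6.626 × 10^-34 J·s) / √(2 × 6.64 × 10^-27 kg × 1.598 × 10^-15 J)
λ = 1.44 × 10^-13 m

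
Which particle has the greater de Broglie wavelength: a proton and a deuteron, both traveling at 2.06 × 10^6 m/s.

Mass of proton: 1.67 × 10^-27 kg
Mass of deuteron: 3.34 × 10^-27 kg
The proton has the longer wavelength.

Using λ = h/(mv), since both particles have the same velocity, the wavelength depends only on mass.

For proton: λ₁ = h/(m₁v) = 1.93 × 10^-13 m
For deuteron: λ₂ = h/(m₂v) = 9.63 × 10^-14 m

Since λ ∝ 1/m at constant velocity, the lighter particle has the longer wavelength.

The proton has the longer de Broglie wavelength.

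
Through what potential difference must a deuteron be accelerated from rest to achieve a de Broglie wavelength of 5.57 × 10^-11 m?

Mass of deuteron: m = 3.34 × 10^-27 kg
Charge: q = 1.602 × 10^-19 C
1.32 × 10^-1 V

From λ = h/√(2mqV), we solve for V:

λ² = h²/(2mqV)
V = h²/(2mqλ²)
V = (6.626 × 10^-34 J·s)² / (2 × 3.34 × 10^-27 kg × 1.602 × 10^-19 C × (5.57 × 10^-11 m)²)
V = 1.32 × 10^-1 V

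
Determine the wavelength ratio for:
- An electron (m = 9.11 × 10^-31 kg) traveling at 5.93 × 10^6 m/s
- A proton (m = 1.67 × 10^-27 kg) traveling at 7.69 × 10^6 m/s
λ₁/λ₂ = 2.38 × 10^3

Using λ = h/(mv):

λ₁ = h/(m₁v₁) = 1.23 × 10^-10 m
λ₂ = h/(m₂v₂) = 5.16 × 10^-14 m

Ratio λ₁/λ₂ = (m₂v₂)/(m₁v₁)
         = (1.67 × 10^-27 kg × 7.69 × 10^6 m/s) / (9.11 × 10^-31 kg × 5.93 × 10^6 m/s)
         = 2.38 × 10^3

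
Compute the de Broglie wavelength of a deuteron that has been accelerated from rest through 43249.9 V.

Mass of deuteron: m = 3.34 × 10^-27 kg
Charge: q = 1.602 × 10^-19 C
9.74 × 10^-14 m

When a particle is accelerated through voltage V, it gains kinetic energy KE = qV.

The de Broglie wavelength is then λ = h/√(2mqV):

λ = h/√(2mqV)
λ = (6.626 × 10^-34 J·s) / √(2 × 3.34 × 10^-27 kg × 1.602 × 10^-19 C × 43249.9 V)
λ = 9.74 × 10^-14 m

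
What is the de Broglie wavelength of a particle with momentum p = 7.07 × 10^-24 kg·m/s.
9.37 × 10^-11 m

Using the de Broglie relation λ = h/p:

λ = h/p
λ = (6.626 × 10^-34 J·s) / (7.07 × 10^-24 kg·m/s)
λ = 9.37 × 10^-11 m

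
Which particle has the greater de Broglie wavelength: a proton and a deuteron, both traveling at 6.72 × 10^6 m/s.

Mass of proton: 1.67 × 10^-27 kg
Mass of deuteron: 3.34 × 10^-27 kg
The proton has the longer wavelength.

Using λ = h/(mv), since both particles have the same velocity, the wavelength depends only on mass.

For proton: λ₁ = h/(m₁v) = 5.90 × 10^-14 m
For deuteron: λ₂ = h/(m₂v) = 2.95 × 10^-14 m

Since λ ∝ 1/m at constant velocity, the lighter particle has the longer wavelength.

The proton has the longer de Broglie wavelength.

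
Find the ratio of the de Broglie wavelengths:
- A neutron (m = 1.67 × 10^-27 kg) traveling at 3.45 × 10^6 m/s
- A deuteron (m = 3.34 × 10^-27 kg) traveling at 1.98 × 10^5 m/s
λ₁/λ₂ = 0.115

Using λ = h/(mv):

λ₁ = h/(m₁v₁) = 1.15 × 10^-13 m
λ₂ = h/(m₂v₂) = 1.00 × 10^-12 m

Ratio λ₁/λ₂ = (m₂v₂)/(m₁v₁)
         = (3.34 × 10^-27 kg × 1.98 × 10^5 m/s) / (1.67 × 10^-27 kg × 3.45 × 10^6 m/s)
         = 0.115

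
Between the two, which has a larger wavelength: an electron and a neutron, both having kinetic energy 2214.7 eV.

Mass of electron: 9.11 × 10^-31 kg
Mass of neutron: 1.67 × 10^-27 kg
The electron has the longer wavelength.

Using λ = h/√(2mKE):

For electron: λ₁ = h/√(2m₁KE) = 2.61 × 10^-11 m
For neutron: λ₂ = h/√(2m₂KE) = 6.09 × 10^-13 m

Since λ ∝ 1/√m at constant kinetic energy, the lighter particle has the longer wavelength.

The electron has the longer de Broglie wavelength.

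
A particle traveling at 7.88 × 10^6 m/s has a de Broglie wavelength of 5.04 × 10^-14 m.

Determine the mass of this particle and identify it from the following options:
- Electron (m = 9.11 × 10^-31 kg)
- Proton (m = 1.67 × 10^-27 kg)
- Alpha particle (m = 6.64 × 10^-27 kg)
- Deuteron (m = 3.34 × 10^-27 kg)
The particle is a proton.

From λ = h/(mv), solve for mass:

m = h/(λv)
m = (6.626 × 10^-34 J·s) / (5.04 × 10^-14 m × 7.88 × 10^6 m/s)
m = 1.67 × 10^-27 kg

Comparing with the listed masses, this is closest to a proton.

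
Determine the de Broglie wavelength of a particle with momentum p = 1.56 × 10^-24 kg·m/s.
4.25 × 10^-10 m

Using the de Broglie relation λ = h/p:

λ = h/p
λ = (6.626 × 10^-34 J·s) / (1.56 × 10^-24 kg·m/s)
λ = 4.25 × 10^-10 m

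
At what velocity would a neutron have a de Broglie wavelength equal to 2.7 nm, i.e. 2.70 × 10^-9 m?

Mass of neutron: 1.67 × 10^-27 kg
1.47 × 10^2 m/s

From λ = h/(mv), solve for v:

v = h/(mλ)
v = (6.626 × 10^-34 J·s) / (1.67 × 10^-27 kg × 2.70 × 10^-9 m)
v = 1.47 × 10^2 m/s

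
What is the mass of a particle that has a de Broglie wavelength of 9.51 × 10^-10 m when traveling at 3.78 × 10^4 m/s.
1.84 × 10^-29 kg

From the de Broglie relation λ = h/(mv), we solve for m:

m = h/(λv)
m = (6.626 × 10^-34 J·s) / (9.51 × 10^-10 m × 3.78 × 10^4 m/s)
m = 1.84 × 10^-29 kg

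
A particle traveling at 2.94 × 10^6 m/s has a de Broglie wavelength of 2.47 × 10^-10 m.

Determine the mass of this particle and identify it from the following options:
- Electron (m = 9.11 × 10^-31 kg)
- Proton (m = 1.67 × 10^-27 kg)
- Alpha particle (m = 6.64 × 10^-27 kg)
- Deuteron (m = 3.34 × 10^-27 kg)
The particle is an electron.

From λ = h/(mv), solve for mass:

m = h/(λv)
m = (6.626 × 10^-34 J·s) / (2.47 × 10^-10 m × 2.94 × 10^6 m/s)
m = 9.12 × 10^-31 kg

Comparing with the listed masses, this is closest to an electron.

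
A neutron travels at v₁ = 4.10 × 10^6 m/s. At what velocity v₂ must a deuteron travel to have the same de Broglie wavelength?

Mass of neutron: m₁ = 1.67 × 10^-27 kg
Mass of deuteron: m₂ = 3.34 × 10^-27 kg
v₂ = 2.05 × 10^6 m/s

For equal de Broglie wavelengths: λ₁ = λ₂

h/(m₁v₁) = h/(m₂v₂)
m₁v₁ = m₂v₂
v₂ = v₁ · (m₁/m₂)

v₂ = 4.10 × 10^6 m/s × (1.67 × 10^-27 kg / 3.34 × 10^-27 kg)
v₂ = 2.05 × 10^6 m/s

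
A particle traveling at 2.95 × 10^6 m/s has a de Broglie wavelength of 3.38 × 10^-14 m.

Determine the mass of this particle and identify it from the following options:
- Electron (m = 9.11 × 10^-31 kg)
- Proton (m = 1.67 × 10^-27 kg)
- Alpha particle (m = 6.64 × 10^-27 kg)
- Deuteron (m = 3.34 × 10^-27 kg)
The particle is an alpha particle.

From λ = h/(mv), solve for mass:

m = h/(λv)
m = (6.626 × 10^-34 J·s) / (3.38 × 10^-14 m × 2.95 × 10^6 m/s)
m = 6.65 × 10^-27 kg

Comparing with the listed masses, this is closest to an alpha particle.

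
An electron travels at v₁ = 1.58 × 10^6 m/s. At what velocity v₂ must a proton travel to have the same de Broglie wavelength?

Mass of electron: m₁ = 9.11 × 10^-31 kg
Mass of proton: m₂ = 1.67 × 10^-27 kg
v₂ = 8.62 × 10^2 m/s

For equal de Broglie wavelengths: λ₁ = λ₂

h/(m₁v₁) = h/(m₂v₂)
m₁v₁ = m₂v₂
v₂ = v₁ · (m₁/m₂)

v₂ = 1.58 × 10^6 m/s × (9.11 × 10^-31 kg / 1.67 × 10^-27 kg)
v₂ = 8.62 × 10^2 m/s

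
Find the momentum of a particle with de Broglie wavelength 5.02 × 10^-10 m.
1.32 × 10^-24 kg·m/s

From the de Broglie relation λ = h/p, we solve for p:

p = h/λ
p = (6.626 × 10^-34 J·s) / (5.02 × 10^-10 m)
p = 1.32 × 10^-24 kg·m/s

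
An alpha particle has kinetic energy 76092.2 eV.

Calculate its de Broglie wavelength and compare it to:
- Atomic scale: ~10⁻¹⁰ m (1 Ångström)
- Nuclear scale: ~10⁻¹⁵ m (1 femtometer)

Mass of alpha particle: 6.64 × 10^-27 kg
λ = 5.21 × 10^-14 m, which is between nuclear and atomic scales.

Using λ = h/√(2mKE):

KE = 76092.2 eV = 1.219 × 10^-14 J

λ = h/√(2mKE)
λ = (6.626 × 10^-34 J·s) / √(2 × 6.64 × 10^-27 kg × 1.219 × 10^-14 J)
λ = 5.21 × 10^-14 m

Comparison:
- Atomic scale (10⁻¹⁰ m): λ is 0.00052× this size
- Nuclear scale (10⁻¹⁵ m): λ is 52× this size

The wavelength is between nuclear and atomic scales.

This wavelength is appropriate for probing atomic structure but too large for nuclear physics experiments.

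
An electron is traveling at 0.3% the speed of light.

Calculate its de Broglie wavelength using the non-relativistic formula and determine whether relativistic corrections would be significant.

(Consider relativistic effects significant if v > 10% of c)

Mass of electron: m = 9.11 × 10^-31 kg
No, relativistic corrections are not needed.

Using the non-relativistic de Broglie formula λ = h/(mv):

v = 0.3% × c = 8.994 × 10^5 m/s

λ = h/(mv)
λ = (6.626 × 10^-34 J·s) / (9.11 × 10^-31 kg × 8.994 × 10^5 m/s)
λ = 8.09 × 10^-10 m

Since v = 0.3% of c < 10% of c, relativistic corrections are NOT significant and this non-relativistic result is a good approximation.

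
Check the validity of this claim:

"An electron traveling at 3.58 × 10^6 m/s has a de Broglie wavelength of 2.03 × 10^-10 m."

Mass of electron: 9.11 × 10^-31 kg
True

The claim is correct.

Using λ = h/(mv):
λ = (6.626 × 10^-34 J·s) / (9.11 × 10^-31 kg × 3.58 × 10^6 m/s)
λ = 2.03 × 10^-10 m

This matches the claimed value.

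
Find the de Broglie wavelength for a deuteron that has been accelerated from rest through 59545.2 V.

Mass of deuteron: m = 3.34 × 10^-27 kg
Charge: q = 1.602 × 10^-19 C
8.30 × 10^-14 m

When a particle is accelerated through voltage V, it gains kinetic energy KE = qV.

The de Broglie wavelength is then λ = h/√(2mqV):

λ = h/√(2mqV)
λ = (6.626 × 10^-34 J·s) / √(2 × 3.34 × 10^-27 kg × 1.602 × 10^-19 C × 59545.2 V)
λ = 8.30 × 10^-14 m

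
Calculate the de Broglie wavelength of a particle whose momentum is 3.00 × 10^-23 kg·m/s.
2.21 × 10^-11 m

Using the de Broglie relation λ = h/p:

λ = h/p
λ = (6.626 × 10^-34 J·s) / (3.00 × 10^-23 kg·m/s)
λ = 2.21 × 10^-11 m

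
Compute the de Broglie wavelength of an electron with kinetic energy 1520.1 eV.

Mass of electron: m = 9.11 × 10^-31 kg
3.15 × 10^-11 m

Using λ = h/√(2mKE):

First convert KE to Joules: KE = 1520.1 eV = 2.435 × 10^-16 J

λ = h/√(2mKE)
λ = (6.626 × 10^-34 J·s) / √(2 × 9.11 × 10^-31 kg × 2.435 × 10^-16 J)
λ = 3.15 × 10^-11 m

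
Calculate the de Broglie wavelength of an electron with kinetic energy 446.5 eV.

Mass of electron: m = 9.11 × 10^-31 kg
5.80 × 10^-11 m

Using λ = h/√(2mKE):

First convert KE to Joules: KE = 446.5 eV = 7.154 × 10^-17 J

λ = h/√(2mKE)
λ = (6.626 × 10^-34 J·s) / √(2 × 9.11 × 10^-31 kg × 7.154 × 10^-17 J)
λ = 5.80 × 10^-11 m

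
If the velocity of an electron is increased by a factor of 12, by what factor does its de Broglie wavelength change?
The wavelength decreases by a factor of 12.

From λ = h/(mv), the wavelength is inversely proportional to velocity:

λ ∝ 1/v

If v → 12v, then λ → λ/12

When velocity is increased by a factor of 12, the wavelength decreases by a factor of 12.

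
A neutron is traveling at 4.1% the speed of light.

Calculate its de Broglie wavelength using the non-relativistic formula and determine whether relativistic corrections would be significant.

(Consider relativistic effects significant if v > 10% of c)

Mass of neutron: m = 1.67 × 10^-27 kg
No, relativistic corrections are not needed.

Using the non-relativistic de Broglie formula λ = h/(mv):

v = 4.1% × c = 1.229 × 10^7 m/s

λ = h/(mv)
λ = (6.626 × 10^-34 J·s) / (1.67 × 10^-27 kg × 1.229 × 10^7 m/s)
λ = 3.23 × 10^-14 m

Since v = 4.1% of c < 10% of c, relativistic corrections are NOT significant and this non-relativistic result is a good approximation.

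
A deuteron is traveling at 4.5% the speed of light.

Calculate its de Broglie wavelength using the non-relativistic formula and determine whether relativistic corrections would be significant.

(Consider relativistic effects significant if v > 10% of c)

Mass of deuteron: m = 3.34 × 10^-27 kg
No, relativistic corrections are not needed.

Using the non-relativistic de Broglie formula λ = h/(mv):

v = 4.5% × c = 1.349 × 10^7 m/s

λ = h/(mv)
λ = (6.626 × 10^-34 J·s) / (3.34 × 10^-27 kg × 1.349 × 10^7 m/s)
λ = 1.47 × 10^-14 m

Since v = 4.5% of c < 10% of c, relativistic corrections are NOT significant and this non-relativistic result is a good approximation.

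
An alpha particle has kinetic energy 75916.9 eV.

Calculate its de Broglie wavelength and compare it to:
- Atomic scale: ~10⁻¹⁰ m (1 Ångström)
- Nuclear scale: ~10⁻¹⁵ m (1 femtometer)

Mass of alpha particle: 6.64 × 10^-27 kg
λ = 5.21 × 10^-14 m, which is between nuclear and atomic scales.

Using λ = h/√(2mKE):

KE = 75916.9 eV = 1.216 × 10^-14 J

λ = h/√(2mKE)
λ = (6.626 × 10^-34 J·s) / √(2 × 6.64 × 10^-27 kg × 1.216 × 10^-14 J)
λ = 5.21 × 10^-14 m

Comparison:
- Atomic scale (10⁻¹⁰ m): λ is 0.00052× this size
- Nuclear scale (10⁻¹⁵ m): λ is 52× this size

The wavelength is between nuclear and atomic scales.

This wavelength is appropriate for probing atomic structure but too large for nuclear physics experiments.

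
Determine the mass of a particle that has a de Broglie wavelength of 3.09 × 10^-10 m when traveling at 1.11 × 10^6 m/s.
1.93 × 10^-30 kg

From the de Broglie relation λ = h/(mv), we solve for m:

m = h/(λv)
m = (6.626 × 10^-34 J·s) / (3.09 × 10^-10 m × 1.11 × 10^6 m/s)
m = 1.93 × 10^-30 kg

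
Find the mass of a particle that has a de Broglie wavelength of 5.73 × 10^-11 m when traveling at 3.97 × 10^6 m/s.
2.91 × 10^-30 kg

From the de Broglie relation λ = h/(mv), we solve for m:

m = h/(λv)
m = (6.626 × 10^-34 J·s) / (5.73 × 10^-11 m × 3.97 × 10^6 m/s)
m = 2.91 × 10^-30 kg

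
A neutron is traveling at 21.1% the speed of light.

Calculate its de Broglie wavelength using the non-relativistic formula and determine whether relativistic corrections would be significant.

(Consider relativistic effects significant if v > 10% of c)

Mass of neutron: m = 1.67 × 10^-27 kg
Yes, relativistic corrections are needed.

Using the non-relativistic de Broglie formula λ = h/(mv):

v = 21.1% × c = 6.326 × 10^7 m/s

λ = h/(mv)
λ = (6.626 × 10^-34 J·s) / (1.67 × 10^-27 kg × 6.326 × 10^7 m/s)
λ = 6.27 × 10^-15 m

Since v = 21.1% of c > 10% of c, relativistic corrections ARE significant and the actual wavelength would differ from this non-relativistic estimate.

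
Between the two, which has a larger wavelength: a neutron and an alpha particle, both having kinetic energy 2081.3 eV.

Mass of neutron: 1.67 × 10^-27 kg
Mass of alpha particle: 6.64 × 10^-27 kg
The neutron has the longer wavelength.

Using λ = h/√(2mKE):

For neutron: λ₁ = h/√(2m₁KE) = 6.28 × 10^-13 m
For alpha particle: λ₂ = h/√(2m₂KE) = 3.15 × 10^-13 m

Since λ ∝ 1/√m at constant kinetic energy, the lighter particle has the longer wavelength.

The neutron has the longer de Broglie wavelength.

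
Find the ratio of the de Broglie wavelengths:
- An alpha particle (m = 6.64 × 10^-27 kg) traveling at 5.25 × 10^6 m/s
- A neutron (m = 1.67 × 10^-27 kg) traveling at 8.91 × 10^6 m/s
λ₁/λ₂ = 0.427

Using λ = h/(mv):

λ₁ = h/(m₁v₁) = 1.90 × 10^-14 m
λ₂ = h/(m₂v₂) = 4.45 × 10^-14 m

Ratio λ₁/λ₂ = (m₂v₂)/(m₁v₁)
         = (1.67 × 10^-27 kg × 8.91 × 10^6 m/s) / (6.64 × 10^-27 kg × 5.25 × 10^6 m/s)
         = 0.427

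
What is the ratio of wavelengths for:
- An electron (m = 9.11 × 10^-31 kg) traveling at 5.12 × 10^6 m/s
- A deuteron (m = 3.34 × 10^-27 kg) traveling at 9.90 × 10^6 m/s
λ₁/λ₂ = 7.09 × 10^3

Using λ = h/(mv):

λ₁ = h/(m₁v₁) = 1.42 × 10^-10 m
λ₂ = h/(m₂v₂) = 2.00 × 10^-14 m

Ratio λ₁/λ₂ = (m₂v₂)/(m₁v₁)
         = (3.34 × 10^-27 kg × 9.90 × 10^6 m/s) / (9.11 × 10^-31 kg × 5.12 × 10^6 m/s)
         = 7.09 × 10^3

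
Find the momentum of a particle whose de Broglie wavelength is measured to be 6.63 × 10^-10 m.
9.99 × 10^-25 kg·m/s

From the de Broglie relation λ = h/p, we solve for p:

p = h/λ
p = (6.626 × 10^-34 J·s) / (6.63 × 10^-10 m)
p = 9.99 × 10^-25 kg·m/s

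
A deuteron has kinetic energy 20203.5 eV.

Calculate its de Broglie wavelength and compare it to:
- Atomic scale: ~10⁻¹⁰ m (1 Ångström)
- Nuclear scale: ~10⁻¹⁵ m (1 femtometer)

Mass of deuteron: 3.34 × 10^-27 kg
λ = 1.42 × 10^-13 m, which is between nuclear and atomic scales.

Using λ = h/√(2mKE):

KE = 20203.5 eV = 3.237 × 10^-15 J

λ = h/√(2mKE)
λ = (6.626 × 10^-34 J·s) / √(2 × 3.34 × 10^-27 kg × 3.237 × 10^-15 J)
λ = 1.42 × 10^-13 m

Comparison:
- Atomic scale (10⁻¹⁰ m): λ is 0.0014× this size
- Nuclear scale (10⁻¹⁵ m): λ is 1.4e+02× this size

The wavelength is between nuclear and atomic scales.

This wavelength is appropriate for probing atomic structure but too large for nuclear physics experiments.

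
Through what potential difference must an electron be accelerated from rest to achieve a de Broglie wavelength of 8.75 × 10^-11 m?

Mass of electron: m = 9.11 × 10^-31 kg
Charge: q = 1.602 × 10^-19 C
196 V

From λ = h/√(2mqV), we solve for V:

λ² = h²/(2mqV)
V = h²/(2mqλ²)
V = (6.626 × 10^-34 J·s)² / (2 × 9.11 × 10^-31 kg × 1.602 × 10^-19 C × (8.75 × 10^-11 m)²)
V = 196 V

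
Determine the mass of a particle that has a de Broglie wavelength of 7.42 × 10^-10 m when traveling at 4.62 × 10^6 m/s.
1.93 × 10^-31 kg

From the de Broglie relation λ = h/(mv), we solve for m:

m = h/(λv)
m = (6.626 × 10^-34 J·s) / (7.42 × 10^-10 m × 4.62 × 10^6 m/s)
m = 1.93 × 10^-31 kg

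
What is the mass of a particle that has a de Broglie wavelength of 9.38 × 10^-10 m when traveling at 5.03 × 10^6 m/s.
1.40 × 10^-31 kg

From the de Broglie relation λ = h/(mv), we solve for m:

m = h/(λv)
m = (6.626 × 10^-34 J·s) / (9.38 × 10^-10 m × 5.03 × 10^6 m/s)
m = 1.40 × 10^-31 kg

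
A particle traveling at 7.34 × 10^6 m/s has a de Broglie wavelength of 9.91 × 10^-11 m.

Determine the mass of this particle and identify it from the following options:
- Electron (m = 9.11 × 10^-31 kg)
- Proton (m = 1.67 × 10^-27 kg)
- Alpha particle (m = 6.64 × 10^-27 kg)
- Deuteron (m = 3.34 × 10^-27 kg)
The particle is an electron.

From λ = h/(mv), solve for mass:

m = h/(λv)
m = (6.626 × 10^-34 J·s) / (9.91 × 10^-11 m × 7.34 × 10^6 m/s)
m = 9.11 × 10^-31 kg

Comparing with the listed masses, this is closest to an electron.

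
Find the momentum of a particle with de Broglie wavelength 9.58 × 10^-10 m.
6.92 × 10^-25 kg·m/s

From the de Broglie relation λ = h/p, we solve for p:

p = h/λ
p = (6.626 × 10^-34 J·s) / (9.58 × 10^-10 m)
p = 6.92 × 10^-25 kg·m/s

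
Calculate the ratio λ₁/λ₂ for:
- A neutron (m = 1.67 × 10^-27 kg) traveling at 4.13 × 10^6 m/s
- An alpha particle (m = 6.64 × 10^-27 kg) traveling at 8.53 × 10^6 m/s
λ₁/λ₂ = 8.21

Using λ = h/(mv):

λ₁ = h/(m₁v₁) = 9.61 × 10^-14 m
λ₂ = h/(m₂v₂) = 1.17 × 10^-14 m

Ratio λ₁/λ₂ = (m₂v₂)/(m₁v₁)
         = (6.64 × 10^-27 kg × 8.53 × 10^6 m/s) / (1.67 × 10^-27 kg × 4.13 × 10^6 m/s)
         = 8.21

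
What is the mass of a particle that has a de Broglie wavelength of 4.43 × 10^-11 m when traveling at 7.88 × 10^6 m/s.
1.90 × 10^-30 kg

From the de Broglie relation λ = h/(mv), we solve for m:

m = h/(λv)
m = (6.626 × 10^-34 J·s) / (4.43 × 10^-11 m × 7.88 × 10^6 m/s)
m = 1.90 × 10^-30 kg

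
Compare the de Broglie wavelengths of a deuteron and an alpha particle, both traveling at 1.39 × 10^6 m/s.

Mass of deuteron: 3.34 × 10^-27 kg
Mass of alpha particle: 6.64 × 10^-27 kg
The deuteron has the longer wavelength.

Using λ = h/(mv), since both particles have the same velocity, the wavelength depends only on mass.

For deuteron: λ₁ = h/(m₁v) = 1.43 × 10^-13 m
For alpha particle: λ₂ = h/(m₂v) = 7.18 × 10^-14 m

Since λ ∝ 1/m at constant velocity, the lighter particle has the longer wavelength.

The deuteron has the longer de Broglie wavelength.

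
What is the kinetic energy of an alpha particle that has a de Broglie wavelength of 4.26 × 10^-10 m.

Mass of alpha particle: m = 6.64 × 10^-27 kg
1.82 × 10^-22 J (or 1.14 × 10^-3 eV)

From λ = h/√(2mKE), we solve for KE:

λ² = h²/(2mKE)
KE = h²/(2mλ²)
KE = (6.626 × 10^-34 J·s)² / (2 × 6.64 × 10^-27 kg × (4.26 × 10^-10 m)²)
KE = 1.82 × 10^-22 J
KE = 1.14 × 10^-3 eV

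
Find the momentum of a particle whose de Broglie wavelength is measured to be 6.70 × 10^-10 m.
9.89 × 10^-25 kg·m/s

From the de Broglie relation λ = h/p, we solve for p:

p = h/λ
p = (6.626 × 10^-34 J·s) / (6.70 × 10^-10 m)
p = 9.89 × 10^-25 kg·m/s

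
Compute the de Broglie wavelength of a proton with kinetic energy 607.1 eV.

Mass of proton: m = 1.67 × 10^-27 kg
1.16 × 10^-12 m

Using λ = h/√(2mKE):

First convert KE to Joules: KE = 607.1 eV = 9.727 × 10^-17 J

λ = h/√(2mKE)
λ = (6.626 × 10^-34 J·s) / √(2 × 1.67 × 10^-27 kg × 9.727 × 10^-17 J)
λ = 1.16 × 10^-12 m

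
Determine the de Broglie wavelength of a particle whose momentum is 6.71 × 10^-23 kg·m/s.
9.87 × 10^-12 m

Using the de Broglie relation λ = h/p:

λ = h/p
λ = (6.626 × 10^-34 J·s) / (6.71 × 10^-23 kg·m/s)
λ = 9.87 × 10^-12 m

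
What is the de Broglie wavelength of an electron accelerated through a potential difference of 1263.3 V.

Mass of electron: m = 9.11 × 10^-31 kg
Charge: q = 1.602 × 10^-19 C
3.45 × 10^-11 m

When a particle is accelerated through voltage V, it gains kinetic energy KE = qV.

The de Broglie wavelength is then λ = h/√(2mqV):

λ = h/√(2mqV)
λ = (6.626 × 10^-34 J·s) / √(2 × 9.11 × 10^-31 kg × 1.602 × 10^-19 C × 1263.3 V)
λ = 3.45 × 10^-11 m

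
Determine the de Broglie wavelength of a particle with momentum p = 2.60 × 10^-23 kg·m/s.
2.55 × 10^-11 m

Using the de Broglie relation λ = h/p:

λ = h/p
λ = (6.626 × 10^-34 J·s) / (2.60 × 10^-23 kg·m/s)
λ = 2.55 × 10^-11 m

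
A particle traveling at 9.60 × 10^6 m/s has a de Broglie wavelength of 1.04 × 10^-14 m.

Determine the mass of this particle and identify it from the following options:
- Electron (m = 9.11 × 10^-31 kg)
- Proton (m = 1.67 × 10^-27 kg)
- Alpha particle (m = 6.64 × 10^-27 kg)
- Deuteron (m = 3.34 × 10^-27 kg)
The particle is an alpha particle.

From λ = h/(mv), solve for mass:

m = h/(λv)
m = (6.626 × 10^-34 J·s) / (1.04 × 10^-14 m × 9.60 × 10^6 m/s)
m = 6.64 × 10^-27 kg

Comparing with the listed masses, this is closest to an alpha particle.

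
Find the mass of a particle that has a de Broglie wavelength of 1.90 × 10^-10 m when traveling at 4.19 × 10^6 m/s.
8.32 × 10^-31 kg

From the de Broglie relation λ = h/(mv), we solve for m:

m = h/(λv)
m = (6.626 × 10^-34 J·s) / (1.90 × 10^-10 m × 4.19 × 10^6 m/s)
m = 8.32 × 10^-31 kg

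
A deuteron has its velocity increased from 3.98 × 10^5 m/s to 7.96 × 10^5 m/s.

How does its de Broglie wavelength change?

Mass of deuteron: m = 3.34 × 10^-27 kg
The wavelength decreases by a factor of 2.

Using λ = h/(mv):

Initial wavelength: λ₁ = h/(mv₁) = 4.98 × 10^-13 m
Final wavelength: λ₂ = h/(mv₂) = 2.49 × 10^-13 m

Since λ ∝ 1/v, when velocity increases by a factor of 2, the wavelength decreases by a factor of 2.

λ₂/λ₁ = v₁/v₂ = 1/2

The wavelength decreases by a factor of 2.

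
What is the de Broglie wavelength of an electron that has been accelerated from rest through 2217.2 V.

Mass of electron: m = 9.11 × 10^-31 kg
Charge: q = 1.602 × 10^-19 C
2.60 × 10^-11 m

When a particle is accelerated through voltage V, it gains kinetic energy KE = qV.

The de Broglie wavelength is then λ = h/√(2mqV):

λ = h/√(2mqV)
λ = (6.626 × 10^-34 J·s) / √(2 × 9.11 × 10^-31 kg × 1.602 × 10^-19 C × 2217.2 V)
λ = 2.60 × 10^-11 m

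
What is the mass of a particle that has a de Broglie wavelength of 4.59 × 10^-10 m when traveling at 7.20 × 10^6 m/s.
2.00 × 10^-31 kg

From the de Broglie relation λ = h/(mv), we solve for m:

m = h/(λv)
m = (6.626 × 10^-34 J·s) / (4.59 × 10^-10 m × 7.20 × 10^6 m/s)
m = 2.00 × 10^-31 kg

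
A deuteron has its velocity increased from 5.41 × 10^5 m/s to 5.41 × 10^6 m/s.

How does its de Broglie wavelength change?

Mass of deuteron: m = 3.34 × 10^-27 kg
The wavelength decreases by a factor of 10.

Using λ = h/(mv):

Initial wavelength: λ₁ = h/(mv₁) = 3.67 × 10^-13 m
Final wavelength: λ₂ = h/(mv₂) = 3.67 × 10^-14 m

Since λ ∝ 1/v, when velocity increases by a factor of 10, the wavelength decreases by a factor of 10.

λ₂/λ₁ = v₁/v₂ = 1/10

The wavelength decreases by a factor of 10.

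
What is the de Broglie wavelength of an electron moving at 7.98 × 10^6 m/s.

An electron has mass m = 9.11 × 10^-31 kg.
9.11 × 10^-11 m

Using the de Broglie relation λ = h/(mv):

λ = h/(mv)
λ = (6.626 × 10^-34 J·s) / (9.11 × 10^-31 kg × 7.98 × 10^6 m/s)
λ = 9.11 × 10^-11 m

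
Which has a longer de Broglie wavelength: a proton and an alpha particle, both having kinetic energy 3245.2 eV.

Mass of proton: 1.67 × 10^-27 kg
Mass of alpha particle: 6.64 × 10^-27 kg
The proton has the longer wavelength.

Using λ = h/√(2mKE):

For proton: λ₁ = h/√(2m₁KE) = 5.03 × 10^-13 m
For alpha particle: λ₂ = h/√(2m₂KE) = 2.52 × 10^-13 m

Since λ ∝ 1/√m at constant kinetic energy, the lighter particle has the longer wavelength.

The proton has the longer de Broglie wavelength.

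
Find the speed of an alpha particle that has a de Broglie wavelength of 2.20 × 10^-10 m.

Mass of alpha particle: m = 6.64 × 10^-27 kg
4.54 × 10^2 m/s

From the de Broglie relation λ = h/(mv), we solve for v:

v = h/(mλ)
v = (6.626 × 10^-34 J·s) / (6.64 × 10^-27 kg × 2.20 × 10^-10 m)
v = 4.54 × 10^2 m/s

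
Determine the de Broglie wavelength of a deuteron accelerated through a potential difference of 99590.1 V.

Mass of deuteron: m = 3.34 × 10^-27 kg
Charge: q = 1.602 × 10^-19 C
6.42 × 10^-14 m

When a particle is accelerated through voltage V, it gains kinetic energy KE = qV.

The de Broglie wavelength is then λ = h/√(2mqV):

λ = h/√(2mqV)
λ = (6.626 × 10^-34 J·s) / √(2 × 3.34 × 10^-27 kg × 1.602 × 10^-19 C × 99590.1 V)
λ = 6.42 × 10^-14 m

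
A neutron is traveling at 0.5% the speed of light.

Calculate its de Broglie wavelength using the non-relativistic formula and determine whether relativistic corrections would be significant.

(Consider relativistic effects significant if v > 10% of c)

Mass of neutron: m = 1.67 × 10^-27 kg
No, relativistic corrections are not needed.

Using the non-relativistic de Broglie formula λ = h/(mv):

v = 0.5% × c = 1.499 × 10^6 m/s

λ = h/(mv)
λ = (6.626 × 10^-34 J·s) / (1.67 × 10^-27 kg × 1.499 × 10^6 m/s)
λ = 2.65 × 10^-13 m

Since v = 0.5% of c < 10% of c, relativistic corrections are NOT significant and this non-relativistic result is a good approximation.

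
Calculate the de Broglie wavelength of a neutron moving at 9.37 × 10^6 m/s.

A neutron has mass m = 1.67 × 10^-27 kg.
4.23 × 10^-14 m

Using the de Broglie relation λ = h/(mv):

λ = h/(mv)
λ = (6.626 × 10^-34 J·s) / (1.67 × 10^-27 kg × 9.37 × 10^6 m/s)
λ = 4.23 × 10^-14 m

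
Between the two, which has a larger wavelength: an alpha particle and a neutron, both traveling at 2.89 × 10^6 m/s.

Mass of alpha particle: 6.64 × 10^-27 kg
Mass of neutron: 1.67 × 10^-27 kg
The neutron has the longer wavelength.

Using λ = h/(mv), since both particles have the same velocity, the wavelength depends only on mass.

For alpha particle: λ₁ = h/(m₁v) = 3.45 × 10^-14 m
For neutron: λ₂ = h/(m₂v) = 1.37 × 10^-13 m

Since λ ∝ 1/m at constant velocity, the lighter particle has the longer wavelength.

The neutron has the longer de Broglie wavelength.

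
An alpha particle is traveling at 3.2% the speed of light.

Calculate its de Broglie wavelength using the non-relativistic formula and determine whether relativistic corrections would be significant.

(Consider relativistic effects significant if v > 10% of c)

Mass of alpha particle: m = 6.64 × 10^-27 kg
No, relativistic corrections are not needed.

Using the non-relativistic de Broglie formula λ = h/(mv):

v = 3.2% × c = 9.593 × 10^6 m/s

λ = h/(mv)
λ = (6.626 × 10^-34 J·s) / (6.64 × 10^-27 kg × 9.593 × 10^6 m/s)
λ = 1.04 × 10^-14 m

Since v = 3.2% of c < 10% of c, relativistic corrections are NOT significant and this non-relativistic result is a good approximation.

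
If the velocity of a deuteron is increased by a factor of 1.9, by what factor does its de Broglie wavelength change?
The wavelength decreases by a factor of 1.9.

From λ = h/(mv), the wavelength is inversely proportional to velocity:

λ ∝ 1/v

If v → 1.9v, then λ → λ/1.9

When velocity is increased by a factor of 1.9, the wavelength decreases by a factor of 1.9.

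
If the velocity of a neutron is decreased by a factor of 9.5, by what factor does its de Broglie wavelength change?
The wavelength increases by a factor of 9.5.

From λ = h/(mv), the wavelength is inversely proportional to velocity:

λ ∝ 1/v

If v → v/9.5, then λ → 9.5λ

When velocity is decreased by a factor of 9.5, the wavelength increases by a factor of 9.5.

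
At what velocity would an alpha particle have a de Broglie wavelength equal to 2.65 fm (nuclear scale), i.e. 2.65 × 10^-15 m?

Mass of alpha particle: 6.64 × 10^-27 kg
3.77 × 10^7 m/s

From λ = h/(mv), solve for v:

v = h/(mλ)
v = (6.626 × 10^-34 J·s) / (6.64 × 10^-27 kg × 2.65 × 10^-15 m)
v = 3.77 × 10^7 m/s

Note: This velocity is 12.6% of the speed of light, so relativistic corrections would be needed for a more accurate calculation.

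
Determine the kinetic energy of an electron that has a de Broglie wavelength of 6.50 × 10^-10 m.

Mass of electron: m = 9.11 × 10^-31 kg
5.70 × 10^-19 J (or 3.56 eV)

From λ = h/√(2mKE), we solve for KE:

λ² = h²/(2mKE)
KE = h²/(2mλ²)
KE = (6.626 × 10^-34 J·s)² / (2 × 9.11 × 10^-31 kg × (6.50 × 10^-10 m)²)
KE = 5.70 × 10^-19 J
KE = 3.56 eV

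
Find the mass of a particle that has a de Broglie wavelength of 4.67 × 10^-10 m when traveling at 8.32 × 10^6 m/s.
1.71 × 10^-31 kg

From the de Broglie relation λ = h/(mv), we solve for m:

m = h/(λv)
m = (6.626 × 10^-34 J·s) / (4.67 × 10^-10 m × 8.32 × 10^6 m/s)
m = 1.71 × 10^-31 kg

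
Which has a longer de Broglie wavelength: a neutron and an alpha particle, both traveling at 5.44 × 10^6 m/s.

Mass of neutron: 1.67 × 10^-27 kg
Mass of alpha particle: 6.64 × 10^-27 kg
The neutron has the longer wavelength.

Using λ = h/(mv), since both particles have the same velocity, the wavelength depends only on mass.

For neutron: λ₁ = h/(m₁v) = 7.29 × 10^-14 m
For alpha particle: λ₂ = h/(m₂v) = 1.83 × 10^-14 m

Since λ ∝ 1/m at constant velocity, the lighter particle has the longer wavelength.

The neutron has the longer de Broglie wavelength.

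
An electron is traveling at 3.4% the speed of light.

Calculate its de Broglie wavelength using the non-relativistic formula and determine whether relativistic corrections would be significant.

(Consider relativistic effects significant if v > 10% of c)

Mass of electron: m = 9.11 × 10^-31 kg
No, relativistic corrections are not needed.

Using the non-relativistic de Broglie formula λ = h/(mv):

v = 3.4% × c = 1.019 × 10^7 m/s

λ = h/(mv)
λ = (6.626 × 10^-34 J·s) / (9.11 × 10^-31 kg × 1.019 × 10^7 m/s)
λ = 7.14 × 10^-11 m

Since v = 3.4% of c < 10% of c, relativistic corrections are NOT significant and this non-relativistic result is a good approximation.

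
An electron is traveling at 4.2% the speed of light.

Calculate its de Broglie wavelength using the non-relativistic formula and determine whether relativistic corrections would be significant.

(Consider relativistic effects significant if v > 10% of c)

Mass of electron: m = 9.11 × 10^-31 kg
No, relativistic corrections are not needed.

Using the non-relativistic de Broglie formula λ = h/(mv):

v = 4.2% × c = 1.259 × 10^7 m/s

λ = h/(mv)
λ = (6.626 × 10^-34 J·s) / (9.11 × 10^-31 kg × 1.259 × 10^7 m/s)
λ = 5.78 × 10^-11 m

Since v = 4.2% of c < 10% of c, relativistic corrections are NOT significant and this non-relativistic result is a good approximation.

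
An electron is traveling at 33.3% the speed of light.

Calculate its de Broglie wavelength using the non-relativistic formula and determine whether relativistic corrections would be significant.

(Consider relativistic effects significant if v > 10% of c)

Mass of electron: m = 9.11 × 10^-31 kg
Yes, relativistic corrections are needed.

Using the non-relativistic de Broglie formula λ = h/(mv):

v = 33.3% × c = 9.983 × 10^7 m/s

λ = h/(mv)
λ = (6.626 × 10^-34 J·s) / (9.11 × 10^-31 kg × 9.983 × 10^7 m/s)
λ = 7.29 × 10^-12 m

Since v = 33.3% of c > 10% of c, relativistic corrections ARE significant and the actual wavelength would differ from this non-relativistic estimate.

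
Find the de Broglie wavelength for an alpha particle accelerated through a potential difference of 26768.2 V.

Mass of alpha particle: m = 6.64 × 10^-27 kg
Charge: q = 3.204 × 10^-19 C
6.21 × 10^-14 m

When a particle is accelerated through voltage V, it gains kinetic energy KE = qV.

The de Broglie wavelength is then λ = h/√(2mqV):

λ = h/√(2mqV)
λ = (6.626 × 10^-34 J·s) / √(2 × 6.64 × 10^-27 kg × 3.204 × 10^-19 C × 26768.2 V)
λ = 6.21 × 10^-14 m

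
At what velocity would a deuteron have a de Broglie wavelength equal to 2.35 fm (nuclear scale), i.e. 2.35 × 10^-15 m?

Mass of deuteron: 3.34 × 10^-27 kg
8.44 × 10^7 m/s

From λ = h/(mv), solve for v:

v = h/(mλ)
v = (6.626 × 10^-34 J·s) / (3.34 × 10^-27 kg × 2.35 × 10^-15 m)
v = 8.44 × 10^7 m/s

Note: This velocity is 28.2% of the speed of light, so relativistic corrections would be needed for a more accurate calculation.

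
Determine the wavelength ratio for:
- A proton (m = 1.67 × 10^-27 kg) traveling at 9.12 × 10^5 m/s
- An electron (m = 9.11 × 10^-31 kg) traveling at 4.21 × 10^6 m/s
λ₁/λ₂ = 2.52 × 10^-3

Using λ = h/(mv):

λ₁ = h/(m₁v₁) = 4.35 × 10^-13 m
λ₂ = h/(m₂v₂) = 1.73 × 10^-10 m

Ratio λ₁/λ₂ = (m₂v₂)/(m₁v₁)
         = (9.11 × 10^-31 kg × 4.21 × 10^6 m/s) / (1.67 × 10^-27 kg × 9.12 × 10^5 m/s)
         = 2.52 × 10^-3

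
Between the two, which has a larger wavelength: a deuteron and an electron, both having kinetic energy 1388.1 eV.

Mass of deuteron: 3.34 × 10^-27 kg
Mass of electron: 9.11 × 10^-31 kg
The electron has the longer wavelength.

Using λ = h/√(2mKE):

For deuteron: λ₁ = h/√(2m₁KE) = 5.44 × 10^-13 m
For electron: λ₂ = h/√(2m₂KE) = 3.29 × 10^-11 m

Since λ ∝ 1/√m at constant kinetic energy, the lighter particle has the longer wavelength.

The electron has the longer de Broglie wavelength.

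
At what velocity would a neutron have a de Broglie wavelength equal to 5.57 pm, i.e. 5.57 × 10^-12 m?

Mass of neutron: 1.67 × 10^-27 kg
7.12 × 10^4 m/s

From λ = h/(mv), solve for v:

v = h/(mλ)
v = (6.626 × 10^-34 J·s) / (1.67 × 10^-27 kg × 5.57 × 10^-12 m)
v = 7.12 × 10^4 m/s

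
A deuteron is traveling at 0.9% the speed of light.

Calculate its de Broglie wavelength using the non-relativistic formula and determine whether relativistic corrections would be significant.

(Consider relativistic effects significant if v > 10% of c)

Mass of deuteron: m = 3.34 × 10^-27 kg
No, relativistic corrections are not needed.

Using the non-relativistic de Broglie formula λ = h/(mv):

v = 0.9% × c = 2.698 × 10^6 m/s

λ = h/(mv)
λ = (6.626 × 10^-34 J·s) / (3.34 × 10^-27 kg × 2.698 × 10^6 m/s)
λ = 7.35 × 10^-14 m

Since v = 0.9% of c < 10% of c, relativistic corrections are NOT significant and this non-relativistic result is a good approximation.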